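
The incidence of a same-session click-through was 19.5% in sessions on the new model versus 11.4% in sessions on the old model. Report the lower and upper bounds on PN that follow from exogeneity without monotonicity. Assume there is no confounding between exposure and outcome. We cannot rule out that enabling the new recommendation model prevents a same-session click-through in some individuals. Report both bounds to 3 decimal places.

p₁ = 0.195, p₀ = 0.114.
Under exogeneity alone the bounds on PN are max{0,(p₁−p₀)/p₁} ≤ PN ≤ min{1,(1−p₀)/p₁}.
  lower = (p₁ − p₀)/p₁ = 0.081 / 0.195 ≈ 0.4154
  upper = min{1, (1 − p₀)/p₁} = 0.886 / 0.195 ≈ 4.5436 → capped at 1

0.415 ≤ PN ≤ 1.000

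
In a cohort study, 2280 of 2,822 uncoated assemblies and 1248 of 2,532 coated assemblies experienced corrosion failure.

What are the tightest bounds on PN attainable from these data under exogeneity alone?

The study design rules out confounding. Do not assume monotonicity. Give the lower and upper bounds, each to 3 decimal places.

0.390 ≤ PN ≤ 0.628

p₁ = P(outcome | exposed) = 2280/2822 = 0.80794
p₀ = P(outcome | unexposed) = 1248/2532 = 0.49289
Under exogeneity alone the bounds on PN are max{0,(p₁−p₀)/p₁} ≤ PN ≤ min{1,(1−p₀)/p₁}.
  lower = (p₁ − p₀)/p₁ = 0.31505 / 0.80794 ≈ 0.3899
  upper = min{1, (1 − p₀)/p₁} = 0.50711 / 0.80794 ≈ 0.6277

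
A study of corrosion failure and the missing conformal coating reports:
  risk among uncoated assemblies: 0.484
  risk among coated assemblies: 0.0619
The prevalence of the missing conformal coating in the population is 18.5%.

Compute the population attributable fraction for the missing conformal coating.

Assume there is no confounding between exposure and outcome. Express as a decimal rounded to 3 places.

PAF ≈ 0.558

Let p₁ = 0.484, p₀ = 0.0619.
Overall risk P(Y=1) = π·p₁ + (1−π)·p₀ = 0.185×0.484 + 0.815×0.0619 = 0.13999.
Under exogeneity, PAF = [P(Y=1) − p₀] / P(Y=1).
PAF = (0.13999 − 0.0619) / 0.13999 ≈ 0.5578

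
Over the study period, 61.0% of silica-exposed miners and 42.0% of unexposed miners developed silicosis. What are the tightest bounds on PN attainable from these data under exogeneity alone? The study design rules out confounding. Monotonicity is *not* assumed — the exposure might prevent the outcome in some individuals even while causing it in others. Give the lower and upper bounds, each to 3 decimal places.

p₁ = 0.61, p₀ = 0.42.
Under exogeneity alone the bounds on PN are max{0,(p₁−p₀)/p₁} ≤ PN ≤ min{1,(1−p₀)/p₁}.
  lower = (p₁ − p₀)/p₁ = 0.19 / 0.61 ≈ 0.3115
  upper = min{1, (1 − p₀)/p₁} = 0.58 / 0.61 ≈ 0.9508

0.311 ≤ PN ≤ 0.951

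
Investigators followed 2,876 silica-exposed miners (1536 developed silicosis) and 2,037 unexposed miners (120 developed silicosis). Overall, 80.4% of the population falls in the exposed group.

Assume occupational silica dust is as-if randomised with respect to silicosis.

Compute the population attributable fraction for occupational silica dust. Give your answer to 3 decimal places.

p₁ = P(outcome | exposed) = 1536/2876 = 0.53408
p₀ = P(outcome | unexposed) = 120/2037 = 0.05891
Overall risk P(Y=1) = π·p₁ + (1−π)·p₀ = 0.804×0.53408 + 0.196×0.05891 = 0.44094.
Under exogeneity, PAF = [P(Y=1) − p₀] / P(Y=1).
PAF = (0.44094 − 0.05891) / 0.44094 ≈ 0.8664

PAF ≈ 0.866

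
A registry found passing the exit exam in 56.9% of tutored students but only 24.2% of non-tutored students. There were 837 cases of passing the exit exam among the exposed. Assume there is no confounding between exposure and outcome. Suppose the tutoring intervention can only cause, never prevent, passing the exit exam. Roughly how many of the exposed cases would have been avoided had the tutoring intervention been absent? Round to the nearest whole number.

about 481 cases

p₁ = 0.569, p₀ = 0.242.
PN = (p₁ − p₀)/p₁ = (0.569 − 0.242) / 0.569 ≈ 0.57469.
Attributable cases ≈ PN × (exposed cases) = 0.57469 × 837 ≈ 481.02.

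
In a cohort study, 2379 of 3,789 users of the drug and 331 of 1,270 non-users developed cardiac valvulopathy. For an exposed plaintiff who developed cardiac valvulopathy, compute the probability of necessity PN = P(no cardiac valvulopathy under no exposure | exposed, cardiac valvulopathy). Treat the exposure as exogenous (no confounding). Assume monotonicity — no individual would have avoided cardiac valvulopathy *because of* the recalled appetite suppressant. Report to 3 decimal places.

p₁ = P(outcome | exposed) = 2379/3789 = 0.62787
p₀ = P(outcome | unexposed) = 331/1270 = 0.26063
Under exogeneity and monotonicity, PN = (p₁ − p₀) / p₁.
PN = (0.62787 − 0.26063) / 0.62787 = 0.36724 / 0.62787 ≈ 0.5849

PN ≈ 0.585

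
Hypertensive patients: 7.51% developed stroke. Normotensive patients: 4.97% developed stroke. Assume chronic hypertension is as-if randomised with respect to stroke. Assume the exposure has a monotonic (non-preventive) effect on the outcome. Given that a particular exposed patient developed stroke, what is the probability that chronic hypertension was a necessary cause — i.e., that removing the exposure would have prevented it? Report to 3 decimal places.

p₁ = 0.0751, p₀ = 0.0497.
Under exogeneity and monotonicity, PN = (p₁ − p₀) / p₁.
PN = (0.0751 − 0.0497) / 0.0751 = 0.0254 / 0.0751 ≈ 0.3382

PN ≈ 0.338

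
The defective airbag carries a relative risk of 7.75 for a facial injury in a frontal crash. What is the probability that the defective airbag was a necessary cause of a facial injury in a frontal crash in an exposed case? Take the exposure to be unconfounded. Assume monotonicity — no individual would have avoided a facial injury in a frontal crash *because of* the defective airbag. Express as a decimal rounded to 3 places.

PN ≈ 0.871

Under exogeneity and monotonicity, PN = (RR − 1) / RR = 1 − 1/RR.
PN = (7.75 − 1) / 7.75 = 6.75 / 7.75 ≈ 0.8710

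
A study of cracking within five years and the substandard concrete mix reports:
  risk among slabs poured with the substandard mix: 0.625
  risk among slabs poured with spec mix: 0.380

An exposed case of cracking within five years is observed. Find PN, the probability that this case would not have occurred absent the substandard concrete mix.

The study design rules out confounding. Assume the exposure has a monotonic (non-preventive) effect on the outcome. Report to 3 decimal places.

Let p₁ = 0.625, p₀ = 0.38.
Under exogeneity and monotonicity, PN = (p₁ − p₀) / p₁.
PN = (0.625 − 0.38) / 0.625 = 0.245 / 0.625 ≈ 0.3920

PN ≈ 0.392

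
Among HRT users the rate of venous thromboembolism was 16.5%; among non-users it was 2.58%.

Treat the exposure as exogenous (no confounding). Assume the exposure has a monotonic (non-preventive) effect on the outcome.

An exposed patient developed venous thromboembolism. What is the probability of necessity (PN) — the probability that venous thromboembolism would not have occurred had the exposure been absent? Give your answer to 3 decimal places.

PN ≈ 0.844

p₁ = 0.165, p₀ = 0.0258.
Under exogeneity and monotonicity, PN = (p₁ − p₀) / p₁.
PN = (0.165 − 0.0258) / 0.165 = 0.1392 / 0.165 ≈ 0.8436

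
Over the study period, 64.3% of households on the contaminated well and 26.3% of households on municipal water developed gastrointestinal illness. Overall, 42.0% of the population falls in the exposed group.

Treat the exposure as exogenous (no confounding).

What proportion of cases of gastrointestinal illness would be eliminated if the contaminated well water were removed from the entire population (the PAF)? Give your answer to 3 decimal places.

PAF ≈ 0.378

p₁ = 0.643, p₀ = 0.263.
Overall risk P(Y=1) = π·p₁ + (1−π)·p₀ = 0.42×0.643 + 0.58×0.263 = 0.4226.
Under exogeneity, PAF = [P(Y=1) − p₀] / P(Y=1).
PAF = (0.4226 − 0.263) / 0.4226 ≈ 0.3777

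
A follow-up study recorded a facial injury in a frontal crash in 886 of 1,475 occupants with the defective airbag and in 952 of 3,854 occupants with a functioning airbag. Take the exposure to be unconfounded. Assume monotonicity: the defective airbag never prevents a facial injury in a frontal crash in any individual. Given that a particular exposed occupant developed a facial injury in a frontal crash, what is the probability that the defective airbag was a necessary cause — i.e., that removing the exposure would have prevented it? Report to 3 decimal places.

p₁ = P(outcome | exposed) = 886/1475 = 0.60068
p₀ = P(outcome | unexposed) = 952/3854 = 0.24702
Under exogeneity and monotonicity, PN = (p₁ − p₀) / p₁.
PN = (0.60068 − 0.24702) / 0.60068 = 0.35366 / 0.60068 ≈ 0.5888

PN ≈ 0.589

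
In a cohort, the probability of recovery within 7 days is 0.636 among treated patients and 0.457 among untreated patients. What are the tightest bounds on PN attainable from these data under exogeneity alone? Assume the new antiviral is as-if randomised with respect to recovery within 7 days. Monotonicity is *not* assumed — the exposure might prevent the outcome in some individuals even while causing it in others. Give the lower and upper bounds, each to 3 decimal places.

Let p₁ = 0.636, p₀ = 0.457.
Under exogeneity alone the bounds on PN are max{0,(p₁−p₀)/p₁} ≤ PN ≤ min{1,(1−p₀)/p₁}.
  lower = (p₁ − p₀)/p₁ = 0.179 / 0.636 ≈ 0.2814
  upper = min{1, (1 − p₀)/p₁} = 0.543 / 0.636 ≈ 0.8538

0.281 ≤ PN ≤ 0.854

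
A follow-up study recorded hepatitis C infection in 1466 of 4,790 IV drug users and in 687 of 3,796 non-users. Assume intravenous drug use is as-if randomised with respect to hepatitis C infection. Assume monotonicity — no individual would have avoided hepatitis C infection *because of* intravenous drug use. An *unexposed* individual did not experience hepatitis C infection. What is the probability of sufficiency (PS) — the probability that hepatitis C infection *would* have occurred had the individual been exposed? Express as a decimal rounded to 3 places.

p₁ = P(outcome | exposed) = 1466/4790 = 0.30605
p₀ = P(outcome | unexposed) = 687/3796 = 0.18098
Under exogeneity and monotonicity, PS = (p₁ − p₀) / (1 − p₀).
PS = (0.30605 − 0.18098) / (1 − 0.18098) = 0.12507 / 0.81902 ≈ 0.1527

PS ≈ 0.153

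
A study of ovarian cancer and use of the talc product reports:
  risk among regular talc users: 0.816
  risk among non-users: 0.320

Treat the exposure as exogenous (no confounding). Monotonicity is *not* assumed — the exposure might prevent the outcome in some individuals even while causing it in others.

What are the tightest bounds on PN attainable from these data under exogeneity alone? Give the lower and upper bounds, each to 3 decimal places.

0.608 ≤ PN ≤ 0.833

Let p₁ = 0.816, p₀ = 0.32.
Under exogeneity alone the bounds on PN are max{0,(p₁−p₀)/p₁} ≤ PN ≤ min{1,(1−p₀)/p₁}.
  lower = (p₁ − p₀)/p₁ = 0.496 / 0.816 ≈ 0.6078
  upper = min{1, (1 − p₀)/p₁} = 0.68 / 0.816 ≈ 0.8333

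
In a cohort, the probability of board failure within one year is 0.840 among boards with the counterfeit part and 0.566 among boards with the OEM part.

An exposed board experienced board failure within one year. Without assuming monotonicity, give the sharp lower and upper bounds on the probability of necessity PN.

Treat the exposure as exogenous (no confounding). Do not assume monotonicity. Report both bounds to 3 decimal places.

0.326 ≤ PN ≤ 0.517

Let p₁ = 0.84, p₀ = 0.566.
Under exogeneity alone the bounds on PN are max{0,(p₁−p₀)/p₁} ≤ PN ≤ min{1,(1−p₀)/p₁}.
  lower = (p₁ − p₀)/p₁ = 0.274 / 0.84 ≈ 0.3262
  upper = min{1, (1 − p₀)/p₁} = 0.434 / 0.84 ≈ 0.5167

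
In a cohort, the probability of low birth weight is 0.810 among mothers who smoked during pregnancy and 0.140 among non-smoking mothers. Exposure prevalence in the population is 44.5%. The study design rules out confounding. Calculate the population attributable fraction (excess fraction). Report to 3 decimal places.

Let p₁ = 0.81, p₀ = 0.14.
Overall risk P(Y=1) = π·p₁ + (1−π)·p₀ = 0.445×0.81 + 0.555×0.14 = 0.43815.
Under exogeneity, PAF = [P(Y=1) − p₀] / P(Y=1).
PAF = (0.43815 − 0.14) / 0.43815 ≈ 0.6805

PAF ≈ 0.680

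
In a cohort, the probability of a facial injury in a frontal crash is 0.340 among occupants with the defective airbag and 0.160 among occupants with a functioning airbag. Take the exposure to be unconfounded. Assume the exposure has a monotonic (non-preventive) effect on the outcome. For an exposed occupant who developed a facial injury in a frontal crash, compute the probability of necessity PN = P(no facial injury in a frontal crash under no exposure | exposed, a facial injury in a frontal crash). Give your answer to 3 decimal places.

Let p₁ = 0.34, p₀ = 0.16.
Under exogeneity and monotonicity, PN = (p₁ − p₀) / p₁.
PN = (0.34 − 0.16) / 0.34 = 0.18 / 0.34 ≈ 0.5294

PN ≈ 0.529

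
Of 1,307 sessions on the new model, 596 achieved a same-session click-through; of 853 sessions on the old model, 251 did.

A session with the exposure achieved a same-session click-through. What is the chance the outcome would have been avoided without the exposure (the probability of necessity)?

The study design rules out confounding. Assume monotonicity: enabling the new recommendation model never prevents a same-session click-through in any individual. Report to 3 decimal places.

PN ≈ 0.355

p₁ = P(outcome | exposed) = 596/1307 = 0.45601
p₀ = P(outcome | unexposed) = 251/853 = 0.29426
Under exogeneity and monotonicity, PN = (p₁ − p₀) / p₁.
PN = (0.45601 − 0.29426) / 0.45601 = 0.16175 / 0.45601 ≈ 0.3547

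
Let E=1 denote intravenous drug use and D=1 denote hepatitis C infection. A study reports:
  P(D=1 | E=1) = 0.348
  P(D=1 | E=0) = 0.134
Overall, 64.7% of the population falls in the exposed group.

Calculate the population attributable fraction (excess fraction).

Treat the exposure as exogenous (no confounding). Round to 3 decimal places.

PAF ≈ 0.508

Let p₁ = 0.348, p₀ = 0.134.
Overall risk P(Y=1) = π·p₁ + (1−π)·p₀ = 0.647×0.348 + 0.353×0.134 = 0.27246.
Under exogeneity, PAF = [P(Y=1) − p₀] / P(Y=1).
PAF = (0.27246 − 0.134) / 0.27246 ≈ 0.5082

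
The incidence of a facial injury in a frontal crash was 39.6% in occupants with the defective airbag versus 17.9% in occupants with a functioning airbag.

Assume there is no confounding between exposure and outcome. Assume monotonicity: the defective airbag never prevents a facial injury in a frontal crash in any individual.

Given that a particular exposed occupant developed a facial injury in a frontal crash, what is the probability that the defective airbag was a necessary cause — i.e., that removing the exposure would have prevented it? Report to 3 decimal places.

PN ≈ 0.548

p₁ = 0.396, p₀ = 0.179.
Under exogeneity and monotonicity, PN = (p₁ − p₀) / p₁.
PN = (0.396 − 0.179) / 0.396 = 0.217 / 0.396 ≈ 0.5480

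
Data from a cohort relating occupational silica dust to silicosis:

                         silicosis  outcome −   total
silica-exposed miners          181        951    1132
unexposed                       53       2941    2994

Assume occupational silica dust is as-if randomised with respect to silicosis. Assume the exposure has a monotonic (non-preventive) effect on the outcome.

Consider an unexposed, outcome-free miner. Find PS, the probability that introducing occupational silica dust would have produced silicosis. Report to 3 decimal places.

PS ≈ 0.145

p₁ = P(outcome | exposed) = 181/1132 = 0.15989
p₀ = P(outcome | unexposed) = 53/2994 = 0.017702
Under exogeneity and monotonicity, PS = (p₁ − p₀)/(1 − p₀).
PS = (0.15989 − 0.017702) / 0.9823 ≈ 0.1448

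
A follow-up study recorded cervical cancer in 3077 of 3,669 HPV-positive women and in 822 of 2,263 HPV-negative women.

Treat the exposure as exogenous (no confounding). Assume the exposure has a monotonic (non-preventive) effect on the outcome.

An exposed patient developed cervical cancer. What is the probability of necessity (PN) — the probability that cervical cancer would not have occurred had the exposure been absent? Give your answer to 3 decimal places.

p₁ = P(outcome | exposed) = 3077/3669 = 0.83865
p₀ = P(outcome | unexposed) = 822/2263 = 0.36323
Under exogeneity and monotonicity, PN = (p₁ − p₀) / p₁.
PN = (0.83865 − 0.36323) / 0.83865 = 0.47541 / 0.83865 ≈ 0.5669

PN ≈ 0.567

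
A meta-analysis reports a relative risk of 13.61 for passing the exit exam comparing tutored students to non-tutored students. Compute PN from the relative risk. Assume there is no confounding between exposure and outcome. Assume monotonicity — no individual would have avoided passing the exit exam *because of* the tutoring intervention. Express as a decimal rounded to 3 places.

Under exogeneity and monotonicity, PN = (RR − 1) / RR = 1 − 1/RR.
PN = (13.61 − 1) / 13.61 = 12.61 / 13.61 ≈ 0.9265

PN ≈ 0.927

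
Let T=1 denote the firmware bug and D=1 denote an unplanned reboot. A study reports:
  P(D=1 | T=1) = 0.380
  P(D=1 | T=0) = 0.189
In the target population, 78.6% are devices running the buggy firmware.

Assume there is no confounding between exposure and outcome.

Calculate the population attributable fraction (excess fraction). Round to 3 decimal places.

Let p₁ = 0.38, p₀ = 0.189.
Overall risk P(Y=1) = π·p₁ + (1−π)·p₀ = 0.786×0.38 + 0.214×0.189 = 0.33913.
Under exogeneity, PAF = [P(Y=1) − p₀] / P(Y=1).
PAF = (0.33913 − 0.189) / 0.33913 ≈ 0.4427

PAF ≈ 0.443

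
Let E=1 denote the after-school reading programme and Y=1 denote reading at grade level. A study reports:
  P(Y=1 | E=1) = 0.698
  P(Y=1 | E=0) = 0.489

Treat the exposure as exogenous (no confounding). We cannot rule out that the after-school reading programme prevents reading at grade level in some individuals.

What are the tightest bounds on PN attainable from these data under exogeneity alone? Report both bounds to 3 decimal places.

0.299 ≤ PN ≤ 0.732

Let p₁ = 0.698, p₀ = 0.489.
Under exogeneity alone the bounds on PN are max{0,(p₁−p₀)/p₁} ≤ PN ≤ min{1,(1−p₀)/p₁}.
  lower = (p₁ − p₀)/p₁ = 0.209 / 0.698 ≈ 0.2994
  upper = min{1, (1 − p₀)/p₁} = 0.511 / 0.698 ≈ 0.7321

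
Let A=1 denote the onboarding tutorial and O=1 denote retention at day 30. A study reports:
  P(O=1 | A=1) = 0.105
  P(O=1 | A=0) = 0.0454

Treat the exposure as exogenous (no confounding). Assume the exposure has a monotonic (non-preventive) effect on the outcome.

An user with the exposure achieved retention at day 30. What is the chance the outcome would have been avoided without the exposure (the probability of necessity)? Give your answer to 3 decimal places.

PN ≈ 0.568

Let p₁ = 0.105, p₀ = 0.0454.
Under exogeneity and monotonicity, PN = (p₁ − p₀) / p₁.
PN = (0.105 − 0.0454) / 0.105 = 0.0596 / 0.105 ≈ 0.5676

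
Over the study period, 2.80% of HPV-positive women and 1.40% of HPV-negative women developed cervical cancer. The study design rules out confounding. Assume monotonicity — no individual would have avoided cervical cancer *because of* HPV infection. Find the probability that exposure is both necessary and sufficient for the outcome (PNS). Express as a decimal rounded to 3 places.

p₁ = 0.028, p₀ = 0.014.
Under exogeneity and monotonicity, PNS = p₁ − p₀.
PNS = 0.028 − 0.014 = 0.014

PNS ≈ 0.014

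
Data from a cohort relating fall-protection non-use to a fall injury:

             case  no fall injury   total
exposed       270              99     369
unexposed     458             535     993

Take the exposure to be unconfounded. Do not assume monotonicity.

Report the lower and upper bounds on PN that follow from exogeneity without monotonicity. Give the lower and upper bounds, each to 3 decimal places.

p₁ = P(outcome | exposed) = 270/369 = 0.73171
p₀ = P(outcome | unexposed) = 458/993 = 0.46123
Under exogeneity alone the bounds on PN are max{0,(p₁−p₀)/p₁} ≤ PN ≤ min{1,(1−p₀)/p₁}.
  lower = (p₁ − p₀)/p₁ = 0.27048 / 0.73171 ≈ 0.3697
  upper = min{1, (1 − p₀)/p₁} = 0.53877 / 0.73171 ≈ 0.7363

0.370 ≤ PN ≤ 0.736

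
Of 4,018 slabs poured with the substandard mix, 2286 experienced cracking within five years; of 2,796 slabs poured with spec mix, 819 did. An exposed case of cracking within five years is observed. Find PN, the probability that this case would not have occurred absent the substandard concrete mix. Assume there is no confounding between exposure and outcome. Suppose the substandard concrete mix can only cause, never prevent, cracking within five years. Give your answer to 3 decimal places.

p₁ = P(outcome | exposed) = 2286/4018 = 0.56894
p₀ = P(outcome | unexposed) = 819/2796 = 0.29292
Under exogeneity and monotonicity, PN = (p₁ − p₀) / p₁.
PN = (0.56894 − 0.29292) / 0.56894 = 0.27602 / 0.56894 ≈ 0.4852

PN ≈ 0.485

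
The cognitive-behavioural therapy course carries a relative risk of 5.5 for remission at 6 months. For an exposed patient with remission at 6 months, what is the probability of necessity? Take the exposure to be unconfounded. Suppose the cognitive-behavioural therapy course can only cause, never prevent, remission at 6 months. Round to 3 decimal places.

Under exogeneity and monotonicity, PN = (RR − 1) / RR = 1 − 1/RR.
PN = (5.5 − 1) / 5.5 = 4.5 / 5.5 ≈ 0.8182

PN ≈ 0.818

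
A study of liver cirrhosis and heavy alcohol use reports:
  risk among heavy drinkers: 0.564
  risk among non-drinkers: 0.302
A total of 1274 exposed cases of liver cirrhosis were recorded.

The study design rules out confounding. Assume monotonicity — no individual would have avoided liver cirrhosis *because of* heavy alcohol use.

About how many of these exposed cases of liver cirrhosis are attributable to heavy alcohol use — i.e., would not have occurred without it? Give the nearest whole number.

about 592 cases

Let p₁ = 0.564, p₀ = 0.302.
PN = (p₁ − p₀)/p₁ = (0.564 − 0.302) / 0.564 ≈ 0.46454.
Attributable cases ≈ PN × (exposed cases) = 0.46454 × 1274 ≈ 591.82.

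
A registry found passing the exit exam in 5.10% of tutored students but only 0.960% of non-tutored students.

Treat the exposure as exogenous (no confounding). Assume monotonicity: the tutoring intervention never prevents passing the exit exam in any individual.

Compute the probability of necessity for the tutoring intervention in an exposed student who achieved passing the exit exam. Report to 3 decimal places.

PN ≈ 0.812

p₁ = 0.051, p₀ = 0.0096.
Under exogeneity and monotonicity, PN = (p₁ − p₀) / p₁.
PN = (0.051 − 0.0096) / 0.051 = 0.0414 / 0.051 ≈ 0.8118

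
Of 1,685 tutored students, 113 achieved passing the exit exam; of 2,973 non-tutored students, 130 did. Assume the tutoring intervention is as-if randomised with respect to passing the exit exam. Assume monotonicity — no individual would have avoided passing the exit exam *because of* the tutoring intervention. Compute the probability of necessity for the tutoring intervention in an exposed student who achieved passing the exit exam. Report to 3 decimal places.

PN ≈ 0.348

p₁ = P(outcome | exposed) = 113/1685 = 0.067062
p₀ = P(outcome | unexposed) = 130/2973 = 0.043727
Under exogeneity and monotonicity, PN = (p₁ − p₀) / p₁.
PN = (0.067062 − 0.043727) / 0.067062 = 0.023335 / 0.067062 ≈ 0.3480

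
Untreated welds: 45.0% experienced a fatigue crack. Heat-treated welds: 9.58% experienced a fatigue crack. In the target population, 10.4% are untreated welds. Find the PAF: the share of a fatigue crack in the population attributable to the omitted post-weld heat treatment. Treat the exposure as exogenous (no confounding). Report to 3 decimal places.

p₁ = 0.45, p₀ = 0.0958.
Overall risk P(Y=1) = π·p₁ + (1−π)·p₀ = 0.104×0.45 + 0.896×0.0958 = 0.13264.
Under exogeneity, PAF = [P(Y=1) − p₀] / P(Y=1).
PAF = (0.13264 − 0.0958) / 0.13264 ≈ 0.2777

PAF ≈ 0.278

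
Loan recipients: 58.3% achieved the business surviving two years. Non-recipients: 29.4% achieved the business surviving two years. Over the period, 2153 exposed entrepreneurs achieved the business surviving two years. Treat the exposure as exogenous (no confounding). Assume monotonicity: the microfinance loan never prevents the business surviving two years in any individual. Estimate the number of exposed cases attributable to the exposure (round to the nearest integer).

p₁ = 0.583, p₀ = 0.294.
PN = (p₁ − p₀)/p₁ = (0.583 − 0.294) / 0.583 ≈ 0.49571.
Attributable cases ≈ PN × (exposed cases) = 0.49571 × 2153 ≈ 1067.27.

about 1067 cases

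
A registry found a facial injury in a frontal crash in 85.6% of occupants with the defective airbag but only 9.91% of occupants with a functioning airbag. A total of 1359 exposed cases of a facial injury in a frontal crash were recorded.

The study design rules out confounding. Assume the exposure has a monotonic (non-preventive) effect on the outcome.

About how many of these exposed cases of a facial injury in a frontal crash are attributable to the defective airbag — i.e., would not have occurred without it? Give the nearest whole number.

about 1202 cases

p₁ = 0.856, p₀ = 0.0991.
PN = (p₁ − p₀)/p₁ = (0.856 − 0.0991) / 0.856 ≈ 0.88423.
Attributable cases ≈ PN × (exposed cases) = 0.88423 × 1359 ≈ 1201.67.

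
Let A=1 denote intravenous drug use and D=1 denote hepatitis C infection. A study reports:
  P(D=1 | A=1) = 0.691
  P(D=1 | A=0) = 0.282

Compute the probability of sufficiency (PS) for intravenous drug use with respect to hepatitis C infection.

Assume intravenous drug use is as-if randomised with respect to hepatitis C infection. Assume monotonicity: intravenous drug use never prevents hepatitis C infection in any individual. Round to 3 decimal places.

PS ≈ 0.570

Let p₁ = 0.691, p₀ = 0.282.
Under exogeneity and monotonicity, PS = (p₁ − p₀) / (1 − p₀).
PS = (0.691 − 0.282) / (1 − 0.282) = 0.409 / 0.718 ≈ 0.5696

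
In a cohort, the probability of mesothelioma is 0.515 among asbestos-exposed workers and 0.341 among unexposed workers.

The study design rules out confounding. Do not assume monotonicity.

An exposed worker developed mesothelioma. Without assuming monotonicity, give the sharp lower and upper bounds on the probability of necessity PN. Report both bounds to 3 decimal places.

Let p₁ = 0.515, p₀ = 0.341.
Under exogeneity alone the bounds on PN are max{0,(p₁−p₀)/p₁} ≤ PN ≤ min{1,(1−p₀)/p₁}.
  lower = (p₁ − p₀)/p₁ = 0.174 / 0.515 ≈ 0.3379
  upper = min{1, (1 − p₀)/p₁} = 0.659 / 0.515 ≈ 1.2796 → capped at 1

0.338 ≤ PN ≤ 1.000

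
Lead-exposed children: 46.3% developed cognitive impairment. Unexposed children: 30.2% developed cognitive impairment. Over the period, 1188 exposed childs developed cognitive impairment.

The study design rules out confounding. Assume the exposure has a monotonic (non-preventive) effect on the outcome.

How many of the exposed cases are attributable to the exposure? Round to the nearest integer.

about 413 cases

p₁ = 0.463, p₀ = 0.302.
PN = (p₁ − p₀)/p₁ = (0.463 − 0.302) / 0.463 ≈ 0.34773.
Attributable cases ≈ PN × (exposed cases) = 0.34773 × 1188 ≈ 413.11.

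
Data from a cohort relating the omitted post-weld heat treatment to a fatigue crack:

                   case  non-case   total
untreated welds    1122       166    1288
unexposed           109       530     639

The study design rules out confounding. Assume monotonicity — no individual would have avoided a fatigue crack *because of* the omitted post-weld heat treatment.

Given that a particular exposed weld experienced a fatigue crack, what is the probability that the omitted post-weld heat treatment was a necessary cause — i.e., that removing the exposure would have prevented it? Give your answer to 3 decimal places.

PN ≈ 0.804

p₁ = P(outcome | exposed) = 1122/1288 = 0.87112
p₀ = P(outcome | unexposed) = 109/639 = 0.17058
Under exogeneity and monotonicity, PN = (p₁ − p₀) / p₁.
PN = (0.87112 − 0.17058) / 0.87112 = 0.70054 / 0.87112 ≈ 0.8042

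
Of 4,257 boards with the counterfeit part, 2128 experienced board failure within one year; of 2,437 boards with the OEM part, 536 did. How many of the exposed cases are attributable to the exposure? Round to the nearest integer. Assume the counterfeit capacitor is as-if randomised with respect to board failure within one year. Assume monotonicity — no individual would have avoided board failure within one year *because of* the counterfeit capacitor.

p₁ = P(outcome | exposed) = 2128/4257 = 0.49988
p₀ = P(outcome | unexposed) = 536/2437 = 0.21994
PN = (p₁ − p₀)/p₁ = (0.49988 − 0.21994) / 0.49988 ≈ 0.56001.
Attributable cases ≈ PN × (exposed cases) = 0.56001 × 2128 ≈ 1191.70.

about 1192 cases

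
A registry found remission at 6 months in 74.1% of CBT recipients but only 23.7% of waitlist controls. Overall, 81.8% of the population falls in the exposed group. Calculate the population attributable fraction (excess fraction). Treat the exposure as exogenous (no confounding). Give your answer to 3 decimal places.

p₁ = 0.741, p₀ = 0.237.
Overall risk P(Y=1) = π·p₁ + (1−π)·p₀ = 0.818×0.741 + 0.182×0.237 = 0.64927.
Under exogeneity, PAF = [P(Y=1) − p₀] / P(Y=1).
PAF = (0.64927 − 0.237) / 0.64927 ≈ 0.6350

PAF ≈ 0.635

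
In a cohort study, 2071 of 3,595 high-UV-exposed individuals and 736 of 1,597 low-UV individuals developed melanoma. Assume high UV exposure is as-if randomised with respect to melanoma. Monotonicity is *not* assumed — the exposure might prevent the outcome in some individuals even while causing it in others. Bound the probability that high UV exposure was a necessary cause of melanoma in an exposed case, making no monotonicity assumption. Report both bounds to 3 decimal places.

0.200 ≤ PN ≤ 0.936

p₁ = P(outcome | exposed) = 2071/3595 = 0.57608
p₀ = P(outcome | unexposed) = 736/1597 = 0.46086
Under exogeneity alone the bounds on PN are max{0,(p₁−p₀)/p₁} ≤ PN ≤ min{1,(1−p₀)/p₁}.
  lower = (p₁ − p₀)/p₁ = 0.11521 / 0.57608 ≈ 0.2000
  upper = min{1, (1 − p₀)/p₁} = 0.53914 / 0.57608 ≈ 0.9359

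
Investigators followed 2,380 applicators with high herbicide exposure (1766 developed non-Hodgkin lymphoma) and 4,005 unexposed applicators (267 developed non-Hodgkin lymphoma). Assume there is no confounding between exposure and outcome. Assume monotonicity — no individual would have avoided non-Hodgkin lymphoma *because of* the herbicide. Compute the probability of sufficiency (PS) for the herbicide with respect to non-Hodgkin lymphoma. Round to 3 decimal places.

PS ≈ 0.724

p₁ = P(outcome | exposed) = 1766/2380 = 0.74202
p₀ = P(outcome | unexposed) = 267/4005 = 0.066667
Under exogeneity and monotonicity, PS = (p₁ − p₀) / (1 − p₀).
PS = (0.74202 − 0.066667) / (1 − 0.066667) = 0.67535 / 0.93333 ≈ 0.7236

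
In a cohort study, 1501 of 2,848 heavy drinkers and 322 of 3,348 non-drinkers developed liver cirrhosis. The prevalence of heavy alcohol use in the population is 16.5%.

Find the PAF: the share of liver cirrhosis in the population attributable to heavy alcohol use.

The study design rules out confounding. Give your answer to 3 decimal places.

p₁ = P(outcome | exposed) = 1501/2848 = 0.52704
p₀ = P(outcome | unexposed) = 322/3348 = 0.096177
Overall risk P(Y=1) = π·p₁ + (1−π)·p₀ = 0.165×0.52704 + 0.835×0.096177 = 0.16727.
Under exogeneity, PAF = [P(Y=1) − p₀] / P(Y=1).
PAF = (0.16727 − 0.096177) / 0.16727 ≈ 0.4250

PAF ≈ 0.425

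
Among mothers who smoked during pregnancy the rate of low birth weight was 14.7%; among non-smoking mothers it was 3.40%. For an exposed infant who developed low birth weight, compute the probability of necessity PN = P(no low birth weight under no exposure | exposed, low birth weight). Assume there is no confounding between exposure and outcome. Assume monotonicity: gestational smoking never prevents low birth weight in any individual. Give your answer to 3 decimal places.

PN ≈ 0.769

p₁ = 0.147, p₀ = 0.034.
Under exogeneity and monotonicity, PN = (p₁ − p₀) / p₁.
PN = (0.147 − 0.034) / 0.147 = 0.113 / 0.147 ≈ 0.7687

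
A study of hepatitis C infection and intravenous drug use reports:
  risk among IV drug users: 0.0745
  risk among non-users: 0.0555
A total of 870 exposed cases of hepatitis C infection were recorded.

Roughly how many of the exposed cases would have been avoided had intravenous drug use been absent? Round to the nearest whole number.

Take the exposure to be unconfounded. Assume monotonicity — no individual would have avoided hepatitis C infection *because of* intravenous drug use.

Let p₁ = 0.0745, p₀ = 0.0555.
PN = (p₁ − p₀)/p₁ = (0.0745 − 0.0555) / 0.0745 ≈ 0.25503.
Attributable cases ≈ PN × (exposed cases) = 0.25503 × 870 ≈ 221.88.

about 222 cases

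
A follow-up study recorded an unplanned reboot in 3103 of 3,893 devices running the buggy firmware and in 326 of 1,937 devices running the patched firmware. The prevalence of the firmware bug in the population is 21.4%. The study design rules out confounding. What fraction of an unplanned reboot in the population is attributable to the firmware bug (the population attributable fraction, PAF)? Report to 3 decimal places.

p₁ = P(outcome | exposed) = 3103/3893 = 0.79707
p₀ = P(outcome | unexposed) = 326/1937 = 0.1683
Overall risk P(Y=1) = π·p₁ + (1−π)·p₀ = 0.214×0.79707 + 0.786×0.1683 = 0.30286.
Under exogeneity, PAF = [P(Y=1) − p₀] / P(Y=1).
PAF = (0.30286 − 0.1683) / 0.30286 ≈ 0.4443

PAF ≈ 0.444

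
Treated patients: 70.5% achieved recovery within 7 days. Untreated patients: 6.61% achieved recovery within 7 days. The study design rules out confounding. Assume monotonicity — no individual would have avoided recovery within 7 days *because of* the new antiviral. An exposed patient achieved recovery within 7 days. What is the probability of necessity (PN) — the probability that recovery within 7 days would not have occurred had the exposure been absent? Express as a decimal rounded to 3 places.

p₁ = 0.705, p₀ = 0.0661.
Under exogeneity and monotonicity, PN = (p₁ − p₀) / p₁.
PN = (0.705 − 0.0661) / 0.705 = 0.6389 / 0.705 ≈ 0.9062

PN ≈ 0.906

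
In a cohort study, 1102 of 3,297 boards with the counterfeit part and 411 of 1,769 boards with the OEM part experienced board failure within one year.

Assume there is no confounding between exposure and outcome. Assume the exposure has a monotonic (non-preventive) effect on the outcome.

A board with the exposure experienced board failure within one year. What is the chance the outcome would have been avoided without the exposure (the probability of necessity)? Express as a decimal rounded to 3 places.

PN ≈ 0.305

p₁ = P(outcome | exposed) = 1102/3297 = 0.33424
p₀ = P(outcome | unexposed) = 411/1769 = 0.23233
Under exogeneity and monotonicity, PN = (p₁ − p₀) / p₁.
PN = (0.33424 − 0.23233) / 0.33424 = 0.10191 / 0.33424 ≈ 0.3049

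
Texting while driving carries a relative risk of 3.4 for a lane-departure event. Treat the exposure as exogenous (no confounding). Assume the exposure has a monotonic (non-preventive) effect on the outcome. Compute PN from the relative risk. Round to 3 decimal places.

PN ≈ 0.706

Under exogeneity and monotonicity, PN = (RR − 1) / RR = 1 − 1/RR.
PN = (3.4 − 1) / 3.4 = 2.4 / 3.4 ≈ 0.7059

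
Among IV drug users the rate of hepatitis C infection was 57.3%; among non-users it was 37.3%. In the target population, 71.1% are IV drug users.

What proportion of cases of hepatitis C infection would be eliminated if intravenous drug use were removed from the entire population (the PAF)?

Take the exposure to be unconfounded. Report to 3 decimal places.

p₁ = 0.573, p₀ = 0.373.
Overall risk P(Y=1) = π·p₁ + (1−π)·p₀ = 0.711×0.573 + 0.289×0.373 = 0.5152.
Under exogeneity, PAF = [P(Y=1) − p₀] / P(Y=1).
PAF = (0.5152 − 0.373) / 0.5152 ≈ 0.2760

PAF ≈ 0.276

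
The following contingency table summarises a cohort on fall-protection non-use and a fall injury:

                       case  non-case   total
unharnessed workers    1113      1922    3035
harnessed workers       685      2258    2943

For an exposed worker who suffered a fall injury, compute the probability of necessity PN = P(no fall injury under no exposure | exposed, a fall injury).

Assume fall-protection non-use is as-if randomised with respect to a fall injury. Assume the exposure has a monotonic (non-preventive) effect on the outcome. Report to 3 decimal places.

PN ≈ 0.365

p₁ = P(outcome | exposed) = 1113/3035 = 0.36672
p₀ = P(outcome | unexposed) = 685/2943 = 0.23276
Under exogeneity and monotonicity, PN = (p₁ − p₀)/p₁.
PN = (0.36672 − 0.23276) / 0.36672 ≈ 0.3653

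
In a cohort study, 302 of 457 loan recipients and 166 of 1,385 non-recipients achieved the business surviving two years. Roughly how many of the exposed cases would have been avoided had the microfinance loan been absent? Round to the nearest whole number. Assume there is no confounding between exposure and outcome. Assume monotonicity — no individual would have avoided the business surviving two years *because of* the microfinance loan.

about 247 cases

p₁ = P(outcome | exposed) = 302/457 = 0.66083
p₀ = P(outcome | unexposed) = 166/1385 = 0.11986
PN = (p₁ − p₀)/p₁ = (0.66083 − 0.11986) / 0.66083 ≈ 0.81863.
Attributable cases ≈ PN × (exposed cases) = 0.81863 × 302 ≈ 247.23.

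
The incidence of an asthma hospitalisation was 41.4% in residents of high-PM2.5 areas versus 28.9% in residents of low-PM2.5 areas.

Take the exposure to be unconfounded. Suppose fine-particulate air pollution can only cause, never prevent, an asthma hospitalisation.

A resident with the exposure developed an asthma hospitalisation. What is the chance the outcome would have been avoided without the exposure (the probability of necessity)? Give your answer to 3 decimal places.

PN ≈ 0.302

p₁ = 0.414, p₀ = 0.289.
Under exogeneity and monotonicity, PN = (p₁ − p₀) / p₁.
PN = (0.414 − 0.289) / 0.414 = 0.125 / 0.414 ≈ 0.3019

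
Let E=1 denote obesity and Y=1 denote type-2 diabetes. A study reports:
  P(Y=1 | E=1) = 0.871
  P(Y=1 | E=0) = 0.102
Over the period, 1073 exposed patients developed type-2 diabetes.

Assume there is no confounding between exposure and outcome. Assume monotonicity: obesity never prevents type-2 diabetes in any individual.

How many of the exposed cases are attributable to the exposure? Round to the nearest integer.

about 947 cases

Let p₁ = 0.871, p₀ = 0.102.
PN = (p₁ − p₀)/p₁ = (0.871 − 0.102) / 0.871 ≈ 0.88289.
Attributable cases ≈ PN × (exposed cases) = 0.88289 × 1073 ≈ 947.34.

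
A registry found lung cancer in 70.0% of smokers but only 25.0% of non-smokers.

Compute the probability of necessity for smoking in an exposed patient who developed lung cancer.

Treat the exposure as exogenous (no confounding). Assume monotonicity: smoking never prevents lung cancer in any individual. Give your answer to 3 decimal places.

p₁ = 0.7, p₀ = 0.25.
Under exogeneity and monotonicity, PN = (p₁ − p₀) / p₁.
PN = (0.7 − 0.25) / 0.7 = 0.45 / 0.7 ≈ 0.6429

PN ≈ 0.643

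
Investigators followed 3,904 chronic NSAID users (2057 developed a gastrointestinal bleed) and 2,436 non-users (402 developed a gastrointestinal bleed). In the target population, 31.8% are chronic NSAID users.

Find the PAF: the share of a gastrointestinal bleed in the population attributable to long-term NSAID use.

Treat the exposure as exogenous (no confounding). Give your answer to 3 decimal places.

PAF ≈ 0.411

p₁ = P(outcome | exposed) = 2057/3904 = 0.5269
p₀ = P(outcome | unexposed) = 402/2436 = 0.16502
Overall risk P(Y=1) = π·p₁ + (1−π)·p₀ = 0.318×0.5269 + 0.682×0.16502 = 0.2801.
Under exogeneity, PAF = [P(Y=1) − p₀] / P(Y=1).
PAF = (0.2801 − 0.16502) / 0.2801 ≈ 0.4108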